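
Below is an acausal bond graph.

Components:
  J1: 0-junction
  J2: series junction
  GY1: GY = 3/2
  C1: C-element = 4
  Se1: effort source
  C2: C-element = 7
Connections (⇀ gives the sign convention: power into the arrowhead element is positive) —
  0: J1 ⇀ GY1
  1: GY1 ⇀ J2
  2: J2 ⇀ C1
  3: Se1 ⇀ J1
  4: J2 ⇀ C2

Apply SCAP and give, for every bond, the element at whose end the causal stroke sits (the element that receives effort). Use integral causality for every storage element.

#0 →GY1
#1 →GY1
#2 →J2
#3 →J1
#4 →J2

#3 |J1  (Se1 (Se) sets effort on bond)
#0 |GY1  (0-jn J1 has e-setter on 3)
#1 |GY1  (GY GY1: same side as bond 0)
#2 |J2  (J2: bond 1 brought flow, rest push out)
#4 |J2  (J2: bond 1 brought flow, rest push out)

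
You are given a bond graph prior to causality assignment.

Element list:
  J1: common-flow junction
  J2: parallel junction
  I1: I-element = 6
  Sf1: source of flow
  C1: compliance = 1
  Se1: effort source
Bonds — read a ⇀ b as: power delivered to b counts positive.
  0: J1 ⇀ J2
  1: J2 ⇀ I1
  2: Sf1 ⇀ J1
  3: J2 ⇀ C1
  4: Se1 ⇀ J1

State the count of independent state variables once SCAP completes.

#2 →Sf1  (Sf1 (Sf) sets flow on bond)
#4 →J1  (Se1 fixes effort; stroke away)
#0 →J1  (common-f at J1 fixed by 2)
#1 →I1  (prefer integral on I1)
#3 →J2  (only one effort-in slot at J2)

2  (C1, I1 all integral)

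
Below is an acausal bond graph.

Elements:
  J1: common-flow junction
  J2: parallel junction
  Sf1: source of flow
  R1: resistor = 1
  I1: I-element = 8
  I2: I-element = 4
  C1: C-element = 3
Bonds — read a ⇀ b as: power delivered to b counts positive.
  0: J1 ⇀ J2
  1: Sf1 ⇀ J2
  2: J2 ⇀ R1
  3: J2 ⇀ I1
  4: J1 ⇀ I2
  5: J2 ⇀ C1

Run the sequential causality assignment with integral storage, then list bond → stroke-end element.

#1 stroke at Sf1  (Sf1: flow source, stroke at near end)
#3 stroke at I1  (prefer integral on I1)
#4 stroke at I2  (I2 outputs flow p/I2)
#0 stroke at J1  (J1: bond 4 brought flow, rest push out)
#5 stroke at J2  (C1 outputs effort q/C1)
#2 stroke at R1  (0-jn J2 has e-setter on 5)

#0 |J1
#1 |Sf1
#2 |R1
#3 |I1
#4 |I2
#5 |J2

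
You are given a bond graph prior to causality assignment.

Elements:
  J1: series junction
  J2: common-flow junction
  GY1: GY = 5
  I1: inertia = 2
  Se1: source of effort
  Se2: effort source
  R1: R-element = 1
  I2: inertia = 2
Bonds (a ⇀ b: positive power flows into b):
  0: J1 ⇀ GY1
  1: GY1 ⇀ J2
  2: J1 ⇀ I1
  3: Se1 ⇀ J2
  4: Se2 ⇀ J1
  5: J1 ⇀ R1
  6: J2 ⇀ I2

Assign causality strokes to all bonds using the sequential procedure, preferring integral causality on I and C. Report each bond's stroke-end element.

β0 |J1
β1 |J2
β2 |I1
β3 |J2
β4 |J1
β5 |J1
β6 |I2

#3 →J2  (Se1 (Se) sets effort on bond)
#4 →J1  (Se2 fixes effort; stroke away)
#2 →I1  (prefer integral on I1)
#0 →J1  (J1 flow already set via bond 2)
#5 →J1  (common-f at J1 fixed by 2)
#1 →J2  (GY1 both-in/both-out from 0)
#6 →I2  (only one flow-in slot at J2)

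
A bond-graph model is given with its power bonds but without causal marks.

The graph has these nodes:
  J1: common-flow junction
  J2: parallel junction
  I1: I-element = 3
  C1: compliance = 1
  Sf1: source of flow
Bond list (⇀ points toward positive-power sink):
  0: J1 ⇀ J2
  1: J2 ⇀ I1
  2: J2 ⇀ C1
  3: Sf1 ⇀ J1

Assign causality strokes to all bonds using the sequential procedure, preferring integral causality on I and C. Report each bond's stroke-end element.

#3 →Sf1  (Sf1 (Sf) sets flow on bond)
#0 →J1  (1-jn J1 has f-setter on 3)
#1 →I1  (I1 integral (f out))
#2 →J2  (closing 0-jn rule on J2)

β0 stroke at J1
β1 stroke at I1
β2 stroke at J2
β3 stroke at Sf1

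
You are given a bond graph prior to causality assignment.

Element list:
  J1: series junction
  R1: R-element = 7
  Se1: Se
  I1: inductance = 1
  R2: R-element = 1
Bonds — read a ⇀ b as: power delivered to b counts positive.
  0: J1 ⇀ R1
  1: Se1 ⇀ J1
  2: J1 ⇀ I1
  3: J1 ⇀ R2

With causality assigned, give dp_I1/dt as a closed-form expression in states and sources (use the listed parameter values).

dp_I1/dt = E_Se1 - 8*p_I1

b1 stroke at J1  (Se1 (Se) sets effort on bond)
b2 stroke at I1  (I1 outputs flow p/I1)
b0 stroke at J1  (J1 flow already set via bond 2)
b3 stroke at J1  (1-jn J1 has f-setter on 2)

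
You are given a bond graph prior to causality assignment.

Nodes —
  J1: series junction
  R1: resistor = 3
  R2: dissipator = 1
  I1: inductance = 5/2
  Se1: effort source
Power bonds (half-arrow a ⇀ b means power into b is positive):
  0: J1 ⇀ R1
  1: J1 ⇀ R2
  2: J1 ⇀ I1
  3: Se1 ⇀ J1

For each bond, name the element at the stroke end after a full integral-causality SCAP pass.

b0 →J1
b1 →J1
b2 →I1
b3 →J1

β3 stroke at J1  (Se1 fixes effort; stroke away)
β2 stroke at I1  (prefer integral on I1)
β0 stroke at J1  (common-f at J1 fixed by 2)
β1 stroke at J1  (1-jn J1 has f-setter on 2)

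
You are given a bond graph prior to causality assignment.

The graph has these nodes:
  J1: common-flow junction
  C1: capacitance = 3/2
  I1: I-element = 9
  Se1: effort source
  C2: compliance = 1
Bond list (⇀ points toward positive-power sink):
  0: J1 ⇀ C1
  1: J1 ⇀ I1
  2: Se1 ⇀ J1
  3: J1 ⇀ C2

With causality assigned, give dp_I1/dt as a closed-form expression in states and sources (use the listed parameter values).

dp_I1/dt = E_Se1 - 2*q_C1/3 - q_C2

bond 2 stroke→J1  (Se1: effort source, stroke at far end)
bond 0 stroke→J1  (C1 outputs effort q/C1)
bond 1 stroke→I1  (I1: I, integral causality)
bond 3 stroke→J1  (J1 flow already set via bond 1)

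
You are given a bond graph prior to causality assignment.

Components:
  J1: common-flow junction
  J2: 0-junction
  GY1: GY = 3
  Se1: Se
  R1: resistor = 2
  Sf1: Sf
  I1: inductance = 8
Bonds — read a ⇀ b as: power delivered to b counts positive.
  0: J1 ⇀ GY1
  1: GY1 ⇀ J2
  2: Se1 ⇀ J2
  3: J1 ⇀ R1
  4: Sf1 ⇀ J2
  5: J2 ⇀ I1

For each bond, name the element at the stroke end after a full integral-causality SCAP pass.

β2 stroke at J2  (Se1 fixes effort; stroke away)
β4 stroke at Sf1  (Sf1 (Sf) sets flow on bond)
β1 stroke at GY1  (common-e at J2 fixed by 2)
β5 stroke at I1  (common-e at J2 fixed by 2)
β0 stroke at GY1  (GY GY1: same side as bond 1)
β3 stroke at J1  (common-f at J1 fixed by 0)

#0 |GY1
#1 |GY1
#2 |J2
#3 |J1
#4 |Sf1
#5 |I1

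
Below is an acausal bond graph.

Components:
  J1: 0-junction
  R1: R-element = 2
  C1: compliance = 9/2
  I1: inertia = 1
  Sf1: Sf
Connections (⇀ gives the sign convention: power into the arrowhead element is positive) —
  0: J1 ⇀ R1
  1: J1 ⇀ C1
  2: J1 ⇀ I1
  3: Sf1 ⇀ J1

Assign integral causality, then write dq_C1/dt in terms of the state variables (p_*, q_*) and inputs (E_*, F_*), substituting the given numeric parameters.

dq_C1/dt = F_Sf1 - p_I1 - q_C1/9

b3 stroke→Sf1  (Sf1 fixes flow; stroke at Sf1)
b1 stroke→J1  (C1 integral (e out))
b0 stroke→R1  (common-e at J1 fixed by 1)
b2 stroke→I1  (0-jn J1 has e-setter on 1)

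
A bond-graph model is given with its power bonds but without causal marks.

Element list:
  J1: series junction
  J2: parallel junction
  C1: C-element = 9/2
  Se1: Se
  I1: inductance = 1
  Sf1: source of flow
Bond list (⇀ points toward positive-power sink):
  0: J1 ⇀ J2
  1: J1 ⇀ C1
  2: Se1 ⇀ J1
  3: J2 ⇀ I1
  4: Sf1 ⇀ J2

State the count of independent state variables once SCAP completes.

β2 →J1  (Se1 fixes effort; stroke away)
β4 →Sf1  (Sf1 (Sf) sets flow on bond)
β1 →J1  (C1 outputs effort q/C1)
β0 →J2  (J1: last free bond brings flow in)
β3 →I1  (J2: bond 0 brought effort, rest push out)

2  (C1, I1 all integral)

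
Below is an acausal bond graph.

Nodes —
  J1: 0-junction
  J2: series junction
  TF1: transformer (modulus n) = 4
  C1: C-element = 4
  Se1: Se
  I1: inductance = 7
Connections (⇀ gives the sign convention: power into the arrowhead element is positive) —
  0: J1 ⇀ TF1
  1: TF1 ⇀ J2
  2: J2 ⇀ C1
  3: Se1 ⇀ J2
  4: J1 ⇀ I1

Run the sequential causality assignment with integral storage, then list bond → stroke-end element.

β3 stroke at J2  (Se1 (Se) sets effort on bond)
β2 stroke at J2  (C1 integral (e out))
β1 stroke at TF1  (J2 needs exactly one f-in)
β0 stroke at J1  (TF1: transformer flips bond 1)
β4 stroke at I1  (common-e at J1 fixed by 0)

bond 0 stroke at J1
bond 1 stroke at TF1
bond 2 stroke at J2
bond 3 stroke at J2
bond 4 stroke at I1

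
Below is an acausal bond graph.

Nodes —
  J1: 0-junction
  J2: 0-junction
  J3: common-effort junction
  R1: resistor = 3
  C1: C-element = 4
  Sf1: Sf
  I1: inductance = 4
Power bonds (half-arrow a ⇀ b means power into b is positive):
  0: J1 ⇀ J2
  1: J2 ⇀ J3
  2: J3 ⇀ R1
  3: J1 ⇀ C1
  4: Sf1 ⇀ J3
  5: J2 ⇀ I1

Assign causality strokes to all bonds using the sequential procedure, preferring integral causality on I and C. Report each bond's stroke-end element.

b0 stroke at J2
b1 stroke at J3
b2 stroke at R1
b3 stroke at J1
b4 stroke at Sf1
b5 stroke at I1

bond 4 |Sf1  (Sf1 (Sf) sets flow on bond)
bond 3 |J1  (C1 integral (e out))
bond 0 |J2  (0-jn J1 has e-setter on 3)
bond 1 |J3  (J2 effort already set via bond 0)
bond 5 |I1  (J2 effort already set via bond 0)
bond 2 |R1  (0-jn J3 has e-setter on 1)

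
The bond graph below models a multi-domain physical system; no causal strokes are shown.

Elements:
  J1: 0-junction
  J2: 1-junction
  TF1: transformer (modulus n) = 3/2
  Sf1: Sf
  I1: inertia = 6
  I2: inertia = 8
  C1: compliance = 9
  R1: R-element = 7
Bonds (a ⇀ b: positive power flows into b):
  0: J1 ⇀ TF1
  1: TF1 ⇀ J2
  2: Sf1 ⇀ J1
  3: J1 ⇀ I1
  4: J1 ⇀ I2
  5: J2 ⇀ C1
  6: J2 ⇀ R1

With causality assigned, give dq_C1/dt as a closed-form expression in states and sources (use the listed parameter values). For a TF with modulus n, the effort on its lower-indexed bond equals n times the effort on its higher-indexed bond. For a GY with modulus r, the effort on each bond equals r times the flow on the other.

dq_C1/dt = 3*F_Sf1/2 - p_I1/4 - 3*p_I2/16

bond 2 stroke→Sf1  (Sf1: flow source, stroke at near end)
bond 3 stroke→I1  (I1 integral (f out))
bond 4 stroke→I2  (I2: I, integral causality)
bond 0 stroke→J1  (only one effort-in slot at J1)
bond 1 stroke→TF1  (TF1: transformer flips bond 0)
bond 5 stroke→J2  (J2: bond 1 brought flow, rest push out)
bond 6 stroke→J2  (common-f at J2 fixed by 1)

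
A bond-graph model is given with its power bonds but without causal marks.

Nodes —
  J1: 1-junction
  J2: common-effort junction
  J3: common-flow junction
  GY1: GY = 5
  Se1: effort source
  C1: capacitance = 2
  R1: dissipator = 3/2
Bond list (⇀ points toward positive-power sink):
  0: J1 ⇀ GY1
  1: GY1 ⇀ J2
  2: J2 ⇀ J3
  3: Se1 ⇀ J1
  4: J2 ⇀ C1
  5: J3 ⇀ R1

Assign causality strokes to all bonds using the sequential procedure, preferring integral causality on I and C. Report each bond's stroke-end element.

β3 →J1  (Se1: effort source, stroke at far end)
β0 →GY1  (closing 1-jn rule on J1)
β1 →GY1  (GY1 both-in/both-out from 0)
β4 →J2  (C1: C, integral causality)
β2 →J3  (0-jn J2 has e-setter on 4)
β5 →R1  (closing 1-jn rule on J3)

bond 0 stroke→GY1
bond 1 stroke→GY1
bond 2 stroke→J3
bond 3 stroke→J1
bond 4 stroke→J2
bond 5 stroke→R1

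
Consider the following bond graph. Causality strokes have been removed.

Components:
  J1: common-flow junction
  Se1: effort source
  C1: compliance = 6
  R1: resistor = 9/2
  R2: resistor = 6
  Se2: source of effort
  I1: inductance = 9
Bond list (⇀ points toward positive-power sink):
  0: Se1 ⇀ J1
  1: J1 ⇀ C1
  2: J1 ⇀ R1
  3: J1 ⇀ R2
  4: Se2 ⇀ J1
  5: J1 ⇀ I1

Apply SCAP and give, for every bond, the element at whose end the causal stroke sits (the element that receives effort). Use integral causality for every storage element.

b0 →J1  (source Se1 imposes e)
b4 →J1  (Se2 (Se) sets effort on bond)
b1 →J1  (C1 outputs effort q/C1)
b5 →I1  (I1 outputs flow p/I1)
b2 →J1  (1-jn J1 has f-setter on 5)
b3 →J1  (common-f at J1 fixed by 5)

#0 stroke at J1
#1 stroke at J1
#2 stroke at J1
#3 stroke at J1
#4 stroke at J1
#5 stroke at I1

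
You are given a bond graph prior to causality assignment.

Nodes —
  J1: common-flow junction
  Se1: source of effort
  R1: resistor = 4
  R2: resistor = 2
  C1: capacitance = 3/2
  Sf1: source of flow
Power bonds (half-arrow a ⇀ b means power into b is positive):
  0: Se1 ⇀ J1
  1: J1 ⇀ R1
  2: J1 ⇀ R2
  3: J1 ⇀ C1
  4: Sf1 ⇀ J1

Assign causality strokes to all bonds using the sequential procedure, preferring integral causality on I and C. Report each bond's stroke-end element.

#0 |J1
#1 |J1
#2 |J1
#3 |J1
#4 |Sf1

b0 |J1  (source Se1 imposes e)
b4 |Sf1  (source Sf1 imposes f)
b1 |J1  (common-f at J1 fixed by 4)
b2 |J1  (1-jn J1 has f-setter on 4)
b3 |J1  (J1: bond 4 brought flow, rest push out)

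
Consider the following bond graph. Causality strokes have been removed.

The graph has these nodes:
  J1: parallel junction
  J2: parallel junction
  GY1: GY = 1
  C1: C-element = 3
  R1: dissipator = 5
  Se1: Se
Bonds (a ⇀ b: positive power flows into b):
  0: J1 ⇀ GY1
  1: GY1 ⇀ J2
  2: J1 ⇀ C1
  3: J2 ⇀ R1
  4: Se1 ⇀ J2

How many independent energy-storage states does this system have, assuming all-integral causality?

b4 |J2  (Se1: effort source, stroke at far end)
b1 |GY1  (common-e at J2 fixed by 4)
b3 |R1  (common-e at J2 fixed by 4)
b0 |GY1  (GY1 both-in/both-out from 1)
b2 |J1  (J1 needs exactly one e-in)

1  (C1 all integral)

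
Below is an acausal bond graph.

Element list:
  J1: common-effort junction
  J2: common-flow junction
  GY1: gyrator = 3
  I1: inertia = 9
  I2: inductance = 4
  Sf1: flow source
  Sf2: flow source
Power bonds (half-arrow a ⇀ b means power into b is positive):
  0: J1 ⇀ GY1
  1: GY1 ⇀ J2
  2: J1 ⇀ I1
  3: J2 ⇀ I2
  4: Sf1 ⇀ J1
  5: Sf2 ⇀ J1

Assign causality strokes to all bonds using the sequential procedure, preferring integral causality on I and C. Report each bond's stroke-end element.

#0 stroke→J1
#1 stroke→J2
#2 stroke→I1
#3 stroke→I2
#4 stroke→Sf1
#5 stroke→Sf2

#4 stroke at Sf1  (Sf1: flow source, stroke at near end)
#5 stroke at Sf2  (source Sf2 imposes f)
#2 stroke at I1  (I1 outputs flow p/I1)
#0 stroke at J1  (only one effort-in slot at J1)
#1 stroke at J2  (through GY1, causality inverts; strokes same side of GY1)
#3 stroke at I2  (J2: last free bond brings flow in)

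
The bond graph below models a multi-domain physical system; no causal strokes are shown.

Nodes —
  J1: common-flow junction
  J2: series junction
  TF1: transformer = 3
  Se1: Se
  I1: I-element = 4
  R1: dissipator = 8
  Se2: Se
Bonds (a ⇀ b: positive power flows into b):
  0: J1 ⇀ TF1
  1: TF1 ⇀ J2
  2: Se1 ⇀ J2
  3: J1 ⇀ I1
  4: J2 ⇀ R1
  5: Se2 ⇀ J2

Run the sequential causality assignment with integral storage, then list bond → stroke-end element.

bond 0 |J1
bond 1 |TF1
bond 2 |J2
bond 3 |I1
bond 4 |J2
bond 5 |J2

#2 stroke→J2  (source Se1 imposes e)
#5 stroke→J2  (Se2 (Se) sets effort on bond)
#3 stroke→I1  (I1 integral (f out))
#0 stroke→J1  (J1 flow already set via bond 3)
#1 stroke→TF1  (through TF1, causality passes straight; one stroke at TF1)
#4 stroke→J2  (J2 flow already set via bond 1)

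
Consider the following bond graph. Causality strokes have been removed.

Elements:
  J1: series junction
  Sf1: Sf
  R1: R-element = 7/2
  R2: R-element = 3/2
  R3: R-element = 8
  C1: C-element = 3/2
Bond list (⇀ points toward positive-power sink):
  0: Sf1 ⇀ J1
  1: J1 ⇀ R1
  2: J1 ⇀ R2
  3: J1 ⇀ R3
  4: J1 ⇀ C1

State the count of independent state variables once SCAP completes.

1  (C1 all integral)

#0 stroke at Sf1  (Sf1 fixes flow; stroke at Sf1)
#1 stroke at J1  (J1 flow already set via bond 0)
#2 stroke at J1  (common-f at J1 fixed by 0)
#3 stroke at J1  (J1 flow already set via bond 0)
#4 stroke at J1  (1-jn J1 has f-setter on 0)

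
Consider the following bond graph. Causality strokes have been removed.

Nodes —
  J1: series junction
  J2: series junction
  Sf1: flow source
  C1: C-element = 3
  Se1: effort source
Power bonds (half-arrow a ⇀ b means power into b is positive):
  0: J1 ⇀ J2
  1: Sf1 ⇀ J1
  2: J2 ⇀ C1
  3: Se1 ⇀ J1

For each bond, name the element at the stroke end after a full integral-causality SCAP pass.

bond 0 →J1
bond 1 →Sf1
bond 2 →J2
bond 3 →J1

b1 →Sf1  (Sf1 (Sf) sets flow on bond)
b3 →J1  (Se1 (Se) sets effort on bond)
b0 →J1  (J1: bond 1 brought flow, rest push out)
b2 →J2  (1-jn J2 has f-setter on 0)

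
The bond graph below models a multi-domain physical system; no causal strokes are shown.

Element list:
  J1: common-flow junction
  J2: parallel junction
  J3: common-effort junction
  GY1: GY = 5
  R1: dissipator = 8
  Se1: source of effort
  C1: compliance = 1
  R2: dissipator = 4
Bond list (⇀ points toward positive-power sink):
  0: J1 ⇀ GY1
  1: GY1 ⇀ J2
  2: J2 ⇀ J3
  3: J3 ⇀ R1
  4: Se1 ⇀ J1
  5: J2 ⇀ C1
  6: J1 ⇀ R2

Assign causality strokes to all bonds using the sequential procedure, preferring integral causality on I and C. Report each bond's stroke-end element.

β4 →J1  (Se1: effort source, stroke at far end)
β5 →J2  (prefer integral on C1)
β1 →GY1  (J2 effort already set via bond 5)
β2 →J3  (common-e at J2 fixed by 5)
β3 →R1  (0-jn J3 has e-setter on 2)
β0 →GY1  (through GY1, causality inverts; strokes same side of GY1)
β6 →J1  (1-jn J1 has f-setter on 0)

β0 |GY1
β1 |GY1
β2 |J3
β3 |R1
β4 |J1
β5 |J2
β6 |J1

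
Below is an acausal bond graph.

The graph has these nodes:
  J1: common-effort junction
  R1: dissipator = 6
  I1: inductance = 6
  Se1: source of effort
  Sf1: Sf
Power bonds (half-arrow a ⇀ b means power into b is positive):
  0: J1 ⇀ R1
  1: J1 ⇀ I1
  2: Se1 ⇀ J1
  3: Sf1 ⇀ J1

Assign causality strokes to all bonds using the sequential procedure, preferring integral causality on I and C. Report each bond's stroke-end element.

bond 0 →R1
bond 1 →I1
bond 2 →J1
bond 3 →Sf1

β2 stroke at J1  (Se1 fixes effort; stroke away)
β3 stroke at Sf1  (Sf1 fixes flow; stroke at Sf1)
β0 stroke at R1  (J1: bond 2 brought effort, rest push out)
β1 stroke at I1  (J1 effort already set via bond 2)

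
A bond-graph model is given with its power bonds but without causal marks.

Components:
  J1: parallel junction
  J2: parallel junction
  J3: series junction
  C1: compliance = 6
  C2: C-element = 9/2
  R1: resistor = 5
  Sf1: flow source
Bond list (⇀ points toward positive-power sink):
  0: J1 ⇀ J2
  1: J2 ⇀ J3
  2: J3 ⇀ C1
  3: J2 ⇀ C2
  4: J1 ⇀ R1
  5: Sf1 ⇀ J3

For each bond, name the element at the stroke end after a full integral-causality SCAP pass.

b5 |Sf1  (Sf1 fixes flow; stroke at Sf1)
b1 |J3  (J3: bond 5 brought flow, rest push out)
b2 |J3  (J3 flow already set via bond 5)
b3 |J2  (C2: C, integral causality)
b0 |J1  (J2: bond 3 brought effort, rest push out)
b4 |R1  (common-e at J1 fixed by 0)

b0 stroke→J1
b1 stroke→J3
b2 stroke→J3
b3 stroke→J2
b4 stroke→R1
b5 stroke→Sf1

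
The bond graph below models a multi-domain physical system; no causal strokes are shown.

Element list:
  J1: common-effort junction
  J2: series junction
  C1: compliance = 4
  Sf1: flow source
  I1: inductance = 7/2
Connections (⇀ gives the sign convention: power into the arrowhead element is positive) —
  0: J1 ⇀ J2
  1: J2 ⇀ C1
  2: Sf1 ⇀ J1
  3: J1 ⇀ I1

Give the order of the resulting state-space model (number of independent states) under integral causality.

#2 stroke at Sf1  (Sf1 fixes flow; stroke at Sf1)
#1 stroke at J2  (C1 outputs effort q/C1)
#0 stroke at J1  (J2 needs exactly one f-in)
#3 stroke at I1  (0-jn J1 has e-setter on 0)

2  (C1, I1 all integral)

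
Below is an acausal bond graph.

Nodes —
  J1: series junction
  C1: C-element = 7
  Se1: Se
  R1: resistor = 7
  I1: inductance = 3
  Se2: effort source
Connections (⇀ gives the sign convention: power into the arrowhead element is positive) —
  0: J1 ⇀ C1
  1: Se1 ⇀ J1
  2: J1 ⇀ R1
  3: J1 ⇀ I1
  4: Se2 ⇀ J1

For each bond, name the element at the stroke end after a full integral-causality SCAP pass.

b0 |J1
b1 |J1
b2 |J1
b3 |I1
b4 |J1

bond 1 stroke→J1  (Se1 fixes effort; stroke away)
bond 4 stroke→J1  (Se2 fixes effort; stroke away)
bond 0 stroke→J1  (prefer integral on C1)
bond 3 stroke→I1  (I1: I, integral causality)
bond 2 stroke→J1  (J1: bond 3 brought flow, rest push out)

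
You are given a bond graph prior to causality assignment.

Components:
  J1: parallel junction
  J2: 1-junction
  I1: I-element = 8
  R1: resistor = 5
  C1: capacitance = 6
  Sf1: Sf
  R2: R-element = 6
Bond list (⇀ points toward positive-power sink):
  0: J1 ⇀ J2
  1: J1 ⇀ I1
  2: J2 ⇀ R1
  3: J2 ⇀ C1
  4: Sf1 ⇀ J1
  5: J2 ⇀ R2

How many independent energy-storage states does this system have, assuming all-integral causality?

β4 |Sf1  (Sf1 fixes flow; stroke at Sf1)
β1 |I1  (prefer integral on I1)
β0 |J1  (only one effort-in slot at J1)
β2 |J2  (J2 flow already set via bond 0)
β3 |J2  (J2 flow already set via bond 0)
β5 |J2  (1-jn J2 has f-setter on 0)

2  (C1, I1 all integral)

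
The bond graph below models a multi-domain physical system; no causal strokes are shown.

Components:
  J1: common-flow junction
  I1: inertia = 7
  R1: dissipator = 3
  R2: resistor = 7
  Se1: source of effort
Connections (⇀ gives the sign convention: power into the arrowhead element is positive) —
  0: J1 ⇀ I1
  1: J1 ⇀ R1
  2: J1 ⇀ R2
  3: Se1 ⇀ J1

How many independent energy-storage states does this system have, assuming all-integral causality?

1  (I1 all integral)

β3 |J1  (source Se1 imposes e)
β0 |I1  (prefer integral on I1)
β1 |J1  (common-f at J1 fixed by 0)
β2 |J1  (J1 flow already set via bond 0)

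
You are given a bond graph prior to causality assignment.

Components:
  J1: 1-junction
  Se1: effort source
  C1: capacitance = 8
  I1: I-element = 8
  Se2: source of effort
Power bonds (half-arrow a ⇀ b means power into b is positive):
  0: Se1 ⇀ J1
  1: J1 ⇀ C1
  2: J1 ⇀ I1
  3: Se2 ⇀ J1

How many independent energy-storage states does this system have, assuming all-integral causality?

bond 0 →J1  (Se1: effort source, stroke at far end)
bond 3 →J1  (Se2 fixes effort; stroke away)
bond 1 →J1  (C1 integral (e out))
bond 2 →I1  (only one flow-in slot at J1)

2  (C1, I1 all integral)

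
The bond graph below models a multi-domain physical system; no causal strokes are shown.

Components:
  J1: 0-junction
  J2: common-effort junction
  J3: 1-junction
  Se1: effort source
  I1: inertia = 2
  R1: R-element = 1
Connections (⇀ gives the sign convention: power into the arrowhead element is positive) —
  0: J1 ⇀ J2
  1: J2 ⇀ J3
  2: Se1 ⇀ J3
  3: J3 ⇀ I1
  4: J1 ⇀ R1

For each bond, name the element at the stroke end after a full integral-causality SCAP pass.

bond 0 stroke→J2
bond 1 stroke→J3
bond 2 stroke→J3
bond 3 stroke→I1
bond 4 stroke→J1

β2 →J3  (Se1: effort source, stroke at far end)
β3 →I1  (prefer integral on I1)
β1 →J3  (1-jn J3 has f-setter on 3)
β0 →J2  (J2: last free bond brings effort in)
β4 →J1  (closing 0-jn rule on J1)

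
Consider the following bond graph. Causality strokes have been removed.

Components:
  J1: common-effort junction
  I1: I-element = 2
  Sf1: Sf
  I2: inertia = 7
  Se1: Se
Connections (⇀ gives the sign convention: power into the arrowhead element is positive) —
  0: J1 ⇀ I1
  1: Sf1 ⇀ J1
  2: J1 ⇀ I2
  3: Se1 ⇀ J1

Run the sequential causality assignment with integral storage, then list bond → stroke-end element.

β0 stroke at I1
β1 stroke at Sf1
β2 stroke at I2
β3 stroke at J1

bond 1 stroke at Sf1  (Sf1 (Sf) sets flow on bond)
bond 3 stroke at J1  (Se1 fixes effort; stroke away)
bond 0 stroke at I1  (J1: bond 3 brought effort, rest push out)
bond 2 stroke at I2  (J1: bond 3 brought effort, rest push out)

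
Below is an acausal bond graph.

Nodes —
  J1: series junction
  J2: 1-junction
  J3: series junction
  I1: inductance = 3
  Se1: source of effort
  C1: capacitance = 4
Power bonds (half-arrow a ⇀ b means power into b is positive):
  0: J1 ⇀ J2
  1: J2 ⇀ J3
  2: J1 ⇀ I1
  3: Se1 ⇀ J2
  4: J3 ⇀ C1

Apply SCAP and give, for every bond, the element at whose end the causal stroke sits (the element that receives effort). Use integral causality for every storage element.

β0 stroke at J1
β1 stroke at J2
β2 stroke at I1
β3 stroke at J2
β4 stroke at J3

β3 stroke→J2  (Se1 fixes effort; stroke away)
β2 stroke→I1  (I1: I, integral causality)
β0 stroke→J1  (J1: bond 2 brought flow, rest push out)
β1 stroke→J2  (J2 flow already set via bond 0)
β4 stroke→J3  (1-jn J3 has f-setter on 1)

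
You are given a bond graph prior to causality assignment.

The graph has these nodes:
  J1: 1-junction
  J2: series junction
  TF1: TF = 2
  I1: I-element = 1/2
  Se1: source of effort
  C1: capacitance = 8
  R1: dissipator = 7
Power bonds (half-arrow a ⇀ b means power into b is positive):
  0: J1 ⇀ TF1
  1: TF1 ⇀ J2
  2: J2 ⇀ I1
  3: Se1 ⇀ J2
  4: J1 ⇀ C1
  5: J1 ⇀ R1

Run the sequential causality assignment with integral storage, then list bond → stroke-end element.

#0 |TF1
#1 |J2
#2 |I1
#3 |J2
#4 |J1
#5 |J1

β3 |J2  (Se1: effort source, stroke at far end)
β2 |I1  (I1: I, integral causality)
β1 |J2  (J2 flow already set via bond 2)
β0 |TF1  (TF1: transformer flips bond 1)
β4 |J1  (1-jn J1 has f-setter on 0)
β5 |J1  (common-f at J1 fixed by 0)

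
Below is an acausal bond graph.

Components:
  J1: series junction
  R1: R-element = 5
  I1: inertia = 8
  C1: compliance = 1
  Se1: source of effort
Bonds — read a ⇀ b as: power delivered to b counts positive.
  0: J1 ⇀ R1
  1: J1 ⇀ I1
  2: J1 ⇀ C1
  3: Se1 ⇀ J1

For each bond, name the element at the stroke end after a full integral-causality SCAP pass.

b3 |J1  (Se1 (Se) sets effort on bond)
b1 |I1  (I1 integral (f out))
b0 |J1  (common-f at J1 fixed by 1)
b2 |J1  (J1: bond 1 brought flow, rest push out)

β0 |J1
β1 |I1
β2 |J1
β3 |J1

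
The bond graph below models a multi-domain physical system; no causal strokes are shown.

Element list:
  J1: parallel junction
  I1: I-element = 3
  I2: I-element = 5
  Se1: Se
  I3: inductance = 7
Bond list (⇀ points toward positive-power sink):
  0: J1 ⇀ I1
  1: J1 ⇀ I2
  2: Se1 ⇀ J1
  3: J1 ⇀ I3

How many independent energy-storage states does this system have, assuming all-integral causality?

b2 |J1  (Se1 (Se) sets effort on bond)
b0 |I1  (common-e at J1 fixed by 2)
b1 |I2  (0-jn J1 has e-setter on 2)
b3 |I3  (common-e at J1 fixed by 2)

3  (I1, I2, I3 all integral)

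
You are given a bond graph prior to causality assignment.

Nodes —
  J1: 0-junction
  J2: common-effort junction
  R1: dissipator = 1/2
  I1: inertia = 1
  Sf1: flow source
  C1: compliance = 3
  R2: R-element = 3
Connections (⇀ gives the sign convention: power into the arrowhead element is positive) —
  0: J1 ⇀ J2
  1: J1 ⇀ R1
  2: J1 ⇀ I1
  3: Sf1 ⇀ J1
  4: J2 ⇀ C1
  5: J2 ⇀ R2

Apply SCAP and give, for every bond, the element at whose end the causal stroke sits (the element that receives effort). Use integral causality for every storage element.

#0 stroke at J1
#1 stroke at R1
#2 stroke at I1
#3 stroke at Sf1
#4 stroke at J2
#5 stroke at R2

β3 stroke→Sf1  (Sf1 (Sf) sets flow on bond)
β2 stroke→I1  (I1 integral (f out))
β4 stroke→J2  (C1 outputs effort q/C1)
β0 stroke→J1  (0-jn J2 has e-setter on 4)
β5 stroke→R2  (J2 effort already set via bond 4)
β1 stroke→R1  (0-jn J1 has e-setter on 0)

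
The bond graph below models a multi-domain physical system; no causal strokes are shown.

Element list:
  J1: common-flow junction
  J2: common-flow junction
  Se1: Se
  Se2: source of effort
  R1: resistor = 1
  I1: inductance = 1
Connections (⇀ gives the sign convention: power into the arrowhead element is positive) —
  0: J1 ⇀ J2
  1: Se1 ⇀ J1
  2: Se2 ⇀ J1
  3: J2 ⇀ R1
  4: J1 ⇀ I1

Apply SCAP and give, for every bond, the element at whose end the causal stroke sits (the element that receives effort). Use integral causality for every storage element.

#1 stroke at J1  (Se1 fixes effort; stroke away)
#2 stroke at J1  (Se2: effort source, stroke at far end)
#4 stroke at I1  (I1: I, integral causality)
#0 stroke at J1  (1-jn J1 has f-setter on 4)
#3 stroke at J2  (J2: bond 0 brought flow, rest push out)

bond 0 stroke at J1
bond 1 stroke at J1
bond 2 stroke at J1
bond 3 stroke at J2
bond 4 stroke at I1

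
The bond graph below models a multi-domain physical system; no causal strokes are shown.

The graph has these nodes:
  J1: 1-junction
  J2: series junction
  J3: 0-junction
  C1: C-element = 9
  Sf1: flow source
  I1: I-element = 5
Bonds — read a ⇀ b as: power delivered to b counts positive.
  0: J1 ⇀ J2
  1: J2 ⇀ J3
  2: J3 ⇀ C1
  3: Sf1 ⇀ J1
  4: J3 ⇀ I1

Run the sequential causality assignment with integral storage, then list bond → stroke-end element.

β0 |J1
β1 |J2
β2 |J3
β3 |Sf1
β4 |I1

#3 →Sf1  (source Sf1 imposes f)
#0 →J1  (J1 flow already set via bond 3)
#1 →J2  (1-jn J2 has f-setter on 0)
#2 →J3  (prefer integral on C1)
#4 →I1  (J3: bond 2 brought effort, rest push out)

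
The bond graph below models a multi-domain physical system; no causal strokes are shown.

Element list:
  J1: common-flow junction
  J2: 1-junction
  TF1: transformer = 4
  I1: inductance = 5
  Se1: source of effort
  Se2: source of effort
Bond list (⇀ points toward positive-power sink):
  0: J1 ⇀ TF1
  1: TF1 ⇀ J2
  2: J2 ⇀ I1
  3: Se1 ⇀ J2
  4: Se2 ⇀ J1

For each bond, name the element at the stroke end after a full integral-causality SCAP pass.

#0 →TF1
#1 →J2
#2 →I1
#3 →J2
#4 →J1

bond 3 stroke at J2  (Se1 fixes effort; stroke away)
bond 4 stroke at J1  (Se2 fixes effort; stroke away)
bond 0 stroke at TF1  (closing 1-jn rule on J1)
bond 1 stroke at J2  (TF1: transformer flips bond 0)
bond 2 stroke at I1  (J2 needs exactly one f-in)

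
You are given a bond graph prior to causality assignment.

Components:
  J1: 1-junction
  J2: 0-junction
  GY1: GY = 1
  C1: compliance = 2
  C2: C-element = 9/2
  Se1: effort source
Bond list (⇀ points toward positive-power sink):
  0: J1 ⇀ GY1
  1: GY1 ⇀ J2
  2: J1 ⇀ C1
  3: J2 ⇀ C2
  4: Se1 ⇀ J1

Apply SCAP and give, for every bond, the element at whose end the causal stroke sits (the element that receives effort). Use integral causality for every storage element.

bond 4 stroke at J1  (source Se1 imposes e)
bond 2 stroke at J1  (C1 integral (e out))
bond 0 stroke at GY1  (J1: last free bond brings flow in)
bond 1 stroke at GY1  (through GY1, causality inverts; strokes same side of GY1)
bond 3 stroke at J2  (J2: last free bond brings effort in)

bond 0 stroke at GY1
bond 1 stroke at GY1
bond 2 stroke at J1
bond 3 stroke at J2
bond 4 stroke at J1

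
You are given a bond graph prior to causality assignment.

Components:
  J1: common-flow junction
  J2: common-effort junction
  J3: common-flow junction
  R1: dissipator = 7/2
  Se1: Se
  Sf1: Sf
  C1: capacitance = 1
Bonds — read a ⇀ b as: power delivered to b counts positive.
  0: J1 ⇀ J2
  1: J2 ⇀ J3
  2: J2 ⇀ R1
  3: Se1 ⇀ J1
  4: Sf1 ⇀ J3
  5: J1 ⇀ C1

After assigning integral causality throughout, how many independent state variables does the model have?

β3 stroke→J1  (Se1 fixes effort; stroke away)
β4 stroke→Sf1  (source Sf1 imposes f)
β1 stroke→J3  (1-jn J3 has f-setter on 4)
β5 stroke→J1  (C1 integral (e out))
β0 stroke→J2  (only one flow-in slot at J1)
β2 stroke→R1  (J2: bond 0 brought effort, rest push out)

1  (C1 all integral)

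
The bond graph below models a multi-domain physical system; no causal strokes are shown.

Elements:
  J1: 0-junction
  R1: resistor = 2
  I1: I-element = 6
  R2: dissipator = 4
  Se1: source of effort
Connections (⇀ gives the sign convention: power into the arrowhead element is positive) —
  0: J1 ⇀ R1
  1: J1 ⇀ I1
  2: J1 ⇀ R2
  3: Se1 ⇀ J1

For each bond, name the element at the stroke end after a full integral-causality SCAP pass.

#0 stroke at R1
#1 stroke at I1
#2 stroke at R2
#3 stroke at J1

b3 →J1  (Se1 fixes effort; stroke away)
b0 →R1  (common-e at J1 fixed by 3)
b1 →I1  (J1 effort already set via bond 3)
b2 →R2  (J1: bond 3 brought effort, rest push out)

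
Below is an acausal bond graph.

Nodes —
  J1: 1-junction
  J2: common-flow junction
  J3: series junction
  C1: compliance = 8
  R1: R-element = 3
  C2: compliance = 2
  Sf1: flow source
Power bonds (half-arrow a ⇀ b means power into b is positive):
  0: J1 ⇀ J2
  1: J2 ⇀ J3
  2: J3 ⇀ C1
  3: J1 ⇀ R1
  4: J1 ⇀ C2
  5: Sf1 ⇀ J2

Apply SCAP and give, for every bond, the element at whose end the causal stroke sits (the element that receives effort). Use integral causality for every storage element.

b0 →J2
b1 →J2
b2 →J3
b3 →J1
b4 →J1
b5 →Sf1

#5 stroke at Sf1  (Sf1 (Sf) sets flow on bond)
#0 stroke at J2  (1-jn J2 has f-setter on 5)
#1 stroke at J2  (J2 flow already set via bond 5)
#2 stroke at J3  (J3 flow already set via bond 1)
#3 stroke at J1  (J1 flow already set via bond 0)
#4 stroke at J1  (common-f at J1 fixed by 0)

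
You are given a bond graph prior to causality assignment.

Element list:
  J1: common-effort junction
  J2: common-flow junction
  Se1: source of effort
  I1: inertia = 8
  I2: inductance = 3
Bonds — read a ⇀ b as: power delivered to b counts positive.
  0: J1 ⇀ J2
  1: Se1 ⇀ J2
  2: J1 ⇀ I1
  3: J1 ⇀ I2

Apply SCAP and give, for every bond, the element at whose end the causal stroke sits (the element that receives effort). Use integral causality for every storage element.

#0 stroke→J1
#1 stroke→J2
#2 stroke→I1
#3 stroke→I2

b1 stroke→J2  (Se1 fixes effort; stroke away)
b0 stroke→J1  (J2 needs exactly one f-in)
b2 stroke→I1  (0-jn J1 has e-setter on 0)
b3 stroke→I2  (J1 effort already set via bond 0)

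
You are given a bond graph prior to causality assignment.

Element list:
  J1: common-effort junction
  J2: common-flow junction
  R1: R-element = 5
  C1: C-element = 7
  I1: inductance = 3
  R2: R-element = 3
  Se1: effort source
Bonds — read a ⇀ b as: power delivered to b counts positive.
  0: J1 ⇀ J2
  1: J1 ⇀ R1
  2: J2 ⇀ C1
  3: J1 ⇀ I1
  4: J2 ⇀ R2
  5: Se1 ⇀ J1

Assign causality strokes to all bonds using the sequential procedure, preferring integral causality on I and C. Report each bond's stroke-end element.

β0 |J2
β1 |R1
β2 |J2
β3 |I1
β4 |R2
β5 |J1

#5 |J1  (Se1: effort source, stroke at far end)
#0 |J2  (J1 effort already set via bond 5)
#1 |R1  (common-e at J1 fixed by 5)
#3 |I1  (common-e at J1 fixed by 5)
#2 |J2  (prefer integral on C1)
#4 |R2  (J2: last free bond brings flow in)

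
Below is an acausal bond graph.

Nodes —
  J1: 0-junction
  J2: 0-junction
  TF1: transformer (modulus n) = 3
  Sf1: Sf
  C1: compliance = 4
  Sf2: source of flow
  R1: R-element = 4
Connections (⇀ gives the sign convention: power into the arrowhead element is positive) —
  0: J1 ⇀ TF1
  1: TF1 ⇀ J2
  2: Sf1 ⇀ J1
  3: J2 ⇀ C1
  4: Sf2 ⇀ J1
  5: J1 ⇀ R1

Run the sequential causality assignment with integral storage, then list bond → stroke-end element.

b0 |J1
b1 |TF1
b2 |Sf1
b3 |J2
b4 |Sf2
b5 |R1

β2 →Sf1  (Sf1 fixes flow; stroke at Sf1)
β4 →Sf2  (Sf2 (Sf) sets flow on bond)
β3 →J2  (C1 integral (e out))
β1 →TF1  (0-jn J2 has e-setter on 3)
β0 →J1  (TF TF1: opposite of bond 1)
β5 →R1  (J1: bond 0 brought effort, rest push out)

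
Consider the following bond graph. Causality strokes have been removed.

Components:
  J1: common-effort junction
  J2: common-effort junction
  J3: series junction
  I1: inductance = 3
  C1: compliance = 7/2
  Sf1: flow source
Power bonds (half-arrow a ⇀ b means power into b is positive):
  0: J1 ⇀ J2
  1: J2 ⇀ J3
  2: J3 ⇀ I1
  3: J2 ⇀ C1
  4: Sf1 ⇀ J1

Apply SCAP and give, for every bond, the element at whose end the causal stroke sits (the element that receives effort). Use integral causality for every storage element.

#4 |Sf1  (Sf1: flow source, stroke at near end)
#0 |J1  (closing 0-jn rule on J1)
#2 |I1  (prefer integral on I1)
#1 |J3  (1-jn J3 has f-setter on 2)
#3 |J2  (J2: last free bond brings effort in)

b0 stroke→J1
b1 stroke→J3
b2 stroke→I1
b3 stroke→J2
b4 stroke→Sf1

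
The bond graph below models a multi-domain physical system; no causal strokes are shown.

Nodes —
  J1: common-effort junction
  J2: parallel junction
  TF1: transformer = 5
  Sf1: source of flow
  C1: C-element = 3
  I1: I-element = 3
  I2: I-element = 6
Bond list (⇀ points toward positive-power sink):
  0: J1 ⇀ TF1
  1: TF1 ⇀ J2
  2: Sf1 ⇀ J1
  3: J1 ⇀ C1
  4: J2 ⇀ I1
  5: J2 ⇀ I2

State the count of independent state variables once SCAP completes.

b2 stroke→Sf1  (Sf1 fixes flow; stroke at Sf1)
b3 stroke→J1  (prefer integral on C1)
b0 stroke→TF1  (0-jn J1 has e-setter on 3)
b1 stroke→J2  (TF1 one-in-one-out from 0)
b4 stroke→I1  (0-jn J2 has e-setter on 1)
b5 stroke→I2  (0-jn J2 has e-setter on 1)

3  (C1, I1, I2 all integral)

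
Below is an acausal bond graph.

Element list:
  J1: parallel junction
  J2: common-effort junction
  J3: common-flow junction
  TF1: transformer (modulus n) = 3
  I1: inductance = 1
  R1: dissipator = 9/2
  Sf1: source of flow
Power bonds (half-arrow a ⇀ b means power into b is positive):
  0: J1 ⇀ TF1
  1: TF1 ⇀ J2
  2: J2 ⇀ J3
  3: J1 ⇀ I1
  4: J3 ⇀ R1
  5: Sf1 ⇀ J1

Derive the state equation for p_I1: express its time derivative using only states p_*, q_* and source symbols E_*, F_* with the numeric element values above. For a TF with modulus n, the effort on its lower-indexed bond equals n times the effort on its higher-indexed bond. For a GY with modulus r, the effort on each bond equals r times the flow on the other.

β5 stroke at Sf1  (Sf1 fixes flow; stroke at Sf1)
β3 stroke at I1  (prefer integral on I1)
β0 stroke at J1  (J1 needs exactly one e-in)
β1 stroke at TF1  (TF1: transformer flips bond 0)
β2 stroke at J2  (J2: last free bond brings effort in)
β4 stroke at J3  (common-f at J3 fixed by 2)

dp_I1/dt = 81*F_Sf1/2 - 81*p_I1/2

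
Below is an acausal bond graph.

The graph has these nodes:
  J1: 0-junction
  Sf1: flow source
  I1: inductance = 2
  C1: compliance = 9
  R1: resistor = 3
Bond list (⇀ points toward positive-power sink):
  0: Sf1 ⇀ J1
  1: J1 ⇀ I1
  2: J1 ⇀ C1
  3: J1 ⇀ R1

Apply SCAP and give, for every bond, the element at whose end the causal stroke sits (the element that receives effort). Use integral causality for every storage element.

β0 stroke→Sf1
β1 stroke→I1
β2 stroke→J1
β3 stroke→R1

β0 |Sf1  (Sf1 fixes flow; stroke at Sf1)
β1 |I1  (I1: I, integral causality)
β2 |J1  (prefer integral on C1)
β3 |R1  (J1 effort already set via bond 2)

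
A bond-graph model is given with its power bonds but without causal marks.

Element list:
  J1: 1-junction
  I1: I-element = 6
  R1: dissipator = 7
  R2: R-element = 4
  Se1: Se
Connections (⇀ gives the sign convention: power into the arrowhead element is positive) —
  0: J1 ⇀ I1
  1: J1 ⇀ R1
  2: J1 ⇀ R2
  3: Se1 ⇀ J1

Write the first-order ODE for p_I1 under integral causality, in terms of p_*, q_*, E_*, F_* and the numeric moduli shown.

#3 stroke→J1  (Se1 fixes effort; stroke away)
#0 stroke→I1  (I1 outputs flow p/I1)
#1 stroke→J1  (common-f at J1 fixed by 0)
#2 stroke→J1  (1-jn J1 has f-setter on 0)

dp_I1/dt = E_Se1 - 11*p_I1/6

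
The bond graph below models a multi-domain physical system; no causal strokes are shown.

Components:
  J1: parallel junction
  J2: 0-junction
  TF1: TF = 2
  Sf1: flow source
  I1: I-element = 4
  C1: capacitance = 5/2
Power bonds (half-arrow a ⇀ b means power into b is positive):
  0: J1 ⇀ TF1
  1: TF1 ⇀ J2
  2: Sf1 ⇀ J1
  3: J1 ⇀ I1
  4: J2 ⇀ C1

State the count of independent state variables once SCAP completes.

β2 stroke→Sf1  (Sf1 fixes flow; stroke at Sf1)
β3 stroke→I1  (I1 integral (f out))
β0 stroke→J1  (J1 needs exactly one e-in)
β1 stroke→TF1  (through TF1, causality passes straight; one stroke at TF1)
β4 stroke→J2  (J2: last free bond brings effort in)

2  (C1, I1 all integral)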